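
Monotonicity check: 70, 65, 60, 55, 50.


Differences: -5, -5, -5, -5
All differences < 0 → strictly DECREASING

Monotonically decreasing


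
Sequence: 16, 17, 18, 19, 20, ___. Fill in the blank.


Pattern: arithmetic (d=1)
Terms: 16, 17, 18, 19, 20
Next term = 21

Next term = 21


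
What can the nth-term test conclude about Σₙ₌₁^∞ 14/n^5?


lim(n→∞) 14/n^5 = 0
lim aₙ = 0 → nth-term test is INCONCLUSIVE
(Need other tests; this is actually a convergent p-series with p=5 > 1)

Inconclusive (lim aₙ = 0; need another test)


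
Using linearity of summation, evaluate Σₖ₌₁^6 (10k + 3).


Σ(10k+3) = 10·Σk + 3·n
= 10·21 + 3·6
= 210 + 18 = 228

Σ = 228


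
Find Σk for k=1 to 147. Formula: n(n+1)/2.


n(n+1)/2 = 147×148/2 = 21756/2 = 10878

Σk = 10878


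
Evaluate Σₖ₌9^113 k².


Σₖ₌9^113 k² = Σₖ₌₁^113 k² − Σₖ₌₁^8 k²
= 113·114·227/6 − 8·9·17/6
= 487369 − 204 = 487165

Σk² = 487165


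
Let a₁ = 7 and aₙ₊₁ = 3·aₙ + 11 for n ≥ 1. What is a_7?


Computing step by step:
a_1 = 7
a_2 = 32
a_3 = 107
a_4 = 332
a_5 = 1007
a_6 = 3032
a_7 = 9107


a_7 = 9107


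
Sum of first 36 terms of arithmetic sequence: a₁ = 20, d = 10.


aₙ = 20 + (36-1)×10 = 370
Sₙ = n(a₁+aₙ)/2 = 36×(20+370)/2
= 36×390/2 = 7020

S_36 = 7020


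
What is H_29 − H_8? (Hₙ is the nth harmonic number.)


Σₖ₌9^29 1/k = 1/9 + 1/10 + 1/11 + ... + 1/29
= 2896913806777/2329089562800
≈ 1.2438

Sum = 2896913806777/2329089562800 ≈ 1.2438


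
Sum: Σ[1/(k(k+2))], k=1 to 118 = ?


1/(k(k+2)) = (1/2)·(1/k - 1/(k+2)) (partial fractions)
Telescoping: Σ = (1/2)·(1 + 1/2 - 1/119 - 1/120) = 21181/28560

Sum = 21181/28560


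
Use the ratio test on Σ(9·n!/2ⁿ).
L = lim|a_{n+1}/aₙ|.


aₙ = 9·n!/2^n
a_{n+1}/aₙ = (n+1)!/2^(n+1) × 2^n/n!  (constant 9 cancels)
= (n+1)/2
L = lim(n→∞) (n+1)/2 = ∞
L > 1 → series DIVERGES

Diverges (ratio test: L = ∞ > 1)


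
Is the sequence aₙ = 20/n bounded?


a₁ = 20, a₂ = 20/2, a₃ = 20/3, ...
0 < aₙ ≤ 20 for all n ≥ 1
Lower bound: 0, Upper bound: 20
The sequence IS bounded

Bounded (0 < aₙ ≤ 20)


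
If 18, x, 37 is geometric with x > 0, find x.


GM = √(18×37) = √666 = 25.807

GM = 25.807


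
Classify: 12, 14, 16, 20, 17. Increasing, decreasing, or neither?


Differences: 2, 2, 4, -3
Difference at position 1 is +2 (> 0) but position 4 is -3 (< 0) — sequence both rises and falls
→ NOT monotonic

Not monotonic


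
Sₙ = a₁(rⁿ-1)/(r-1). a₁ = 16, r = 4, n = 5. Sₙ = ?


Sₙ = 16×(4^5 - 1)/(4 - 1)
= 16×(1024 - 1)/3
= 16×1023/3
= 5456

S_5 = 5456


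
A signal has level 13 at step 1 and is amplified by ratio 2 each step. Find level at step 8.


aₙ = a₁·r^(n-1)
= 13×2^7
= 13×128
= 1664

a_8 = 1664


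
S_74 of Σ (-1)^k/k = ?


S = -1 + 1/2 - 1/3 + 1/4 - 1/5 + 1/6 - 1/7 + 1/8 ± ...
= -0.6864
(Full series converges to -ln(2) ≈ -0.6931)

S_74 = -0.6864


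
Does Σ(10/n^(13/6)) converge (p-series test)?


p-series test: Σ c/n^p converges if p > 1, diverges if p ≤ 1 (constant c > 0 doesn't affect convergence).
p = 13/6
13/6 > 1 → CONVERGES

Converges (p = 13/6 > 1)


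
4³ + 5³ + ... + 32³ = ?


Σₖ₌4^32 k³ = [32·33/2]² − [3·4/2]²
= 278784 − 36 = 278748

Σk³ = 278748


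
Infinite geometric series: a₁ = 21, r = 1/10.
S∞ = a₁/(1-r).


S∞ = a₁/(1-r) = 21/(1 - 1/10)
= 21/(9/10)
= 70/3

S∞ = 70/3


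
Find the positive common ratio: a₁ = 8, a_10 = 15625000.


r^(n-1) = aₙ/a₁
r^9 = 15625000/8 = 1953125
r = 1953125^(1/9)
= 5

r = 5


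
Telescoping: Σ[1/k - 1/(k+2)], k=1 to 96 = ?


Telescoping with gap 2: two head and two tail terms survive.
= (1 + 1/2) - (1/97 + 1/98)
= 3/2 - 1/97 - 1/98 = 7032/4753

Sum = 7032/4753


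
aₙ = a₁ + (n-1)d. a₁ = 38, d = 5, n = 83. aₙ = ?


aₙ = a₁ + (n-1)d
= 38 + (83-1)×5
= 38 + 410
= 448

a_83 = 448


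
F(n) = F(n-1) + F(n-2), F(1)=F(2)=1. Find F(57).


Fibonacci sequence: 1, 1, 2, 3, 5, 8, 13, 21, 34, 55, 89, ...
F(57) = 365435296162

F(57) = 365435296162


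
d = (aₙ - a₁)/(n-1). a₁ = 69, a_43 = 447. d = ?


d = (aₙ - a₁)/(n-1)
= (447 - 69)/(43-1)
= 378/42 = 9

d = 9


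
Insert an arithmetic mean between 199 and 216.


AM = (199 + 216)/2 = 415/2 = 207.5

AM = 207.5


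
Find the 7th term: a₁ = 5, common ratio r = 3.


aₙ = a₁·r^(n-1)
= 5×3^6
= 5×729
= 3645

a_7 = 3645


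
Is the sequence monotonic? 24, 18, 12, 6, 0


Differences: -6, -6, -6, -6
All differences < 0 → strictly DECREASING

Monotonically decreasing


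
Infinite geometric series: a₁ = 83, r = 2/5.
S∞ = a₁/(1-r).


S∞ = a₁/(1-r) = 83/(1 - 2/5)
= 83/(3/5)
= 415/3

S∞ = 415/3


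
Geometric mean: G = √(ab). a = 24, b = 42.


GM = √(24×42) = √1008 = 31.749

GM = 31.749


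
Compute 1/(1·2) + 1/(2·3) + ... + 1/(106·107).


1/(k(k+1)) = 1/k - 1/(k+1) (partial fractions)
Telescoping: Σ = 1 - 1/107 = 106/107

Sum = 106/107


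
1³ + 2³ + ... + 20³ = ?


n(n+1)/2 = 20×21/2 = 210
Σk³ = 210² = 44100

Σk³ = 44100


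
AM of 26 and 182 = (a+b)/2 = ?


AM = (26 + 182)/2 = 208/2 = 104

AM = 104


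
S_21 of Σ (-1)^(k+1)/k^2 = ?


S = 1 - 1/4 + 1/9 - 1/16 + 1/25 - 1/36 + 1/49 - 1/64 ± ...
= 0.8235
(Full series converges to +π²/12 ≈ +0.8225)

S_21 = 0.8235


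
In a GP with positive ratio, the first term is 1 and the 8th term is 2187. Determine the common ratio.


r^(n-1) = aₙ/a₁
r^7 = 2187/1 = 2187
r = 2187^(1/7)
= 3

r = 3


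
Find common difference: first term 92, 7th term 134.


d = (aₙ - a₁)/(n-1)
= (134 - 92)/(7-1)
= 42/6 = 7

d = 7


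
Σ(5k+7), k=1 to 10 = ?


Σ(5k+7) = 5·Σk + 7·n
= 5·55 + 7·10
= 275 + 70 = 345

Σ = 345


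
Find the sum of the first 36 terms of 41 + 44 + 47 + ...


aₙ = 41 + (36-1)×3 = 146
Sₙ = n(a₁+aₙ)/2 = 36×(41+146)/2
= 36×187/2 = 3366

S_36 = 3366


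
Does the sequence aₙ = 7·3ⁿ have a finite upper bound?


aₙ = 7·3ⁿ → as n→∞, aₙ→∞ (since base 3 > 1)
No finite upper bound exists
The sequence is UNBOUNDED

Unbounded (aₙ → ∞ as n → ∞)


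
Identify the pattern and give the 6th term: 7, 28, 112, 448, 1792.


Pattern: geometric (r=4)
Terms: 7, 28, 112, 448, 1792
Next term = 7168

Next term = 7168


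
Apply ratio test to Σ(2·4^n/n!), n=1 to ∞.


aₙ = 2·4^n/n!
a_{n+1}/aₙ = 4^(n+1)/(n+1)! × n!/4^n  (constant 2 cancels)
= 4/(n+1)
L = lim(n→∞) 4/(n+1) = 0
L < 1 → series CONVERGES

Converges (ratio test: L = 0 < 1)


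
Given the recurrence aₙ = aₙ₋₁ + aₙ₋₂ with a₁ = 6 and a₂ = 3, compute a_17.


Computing iteratively: 6, 3, 9, 12, 21, 33, 54, 87, 141, 228, 369, 597, ...
a_17 = 6621

a_17 = 6621


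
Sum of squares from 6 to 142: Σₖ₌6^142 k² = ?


Σₖ₌6^142 k² = Σₖ₌₁^142 k² − Σₖ₌₁^5 k²
= 142·143·285/6 − 5·6·11/6
= 964535 − 55 = 964480

Σk² = 964480


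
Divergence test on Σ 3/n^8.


lim(n→∞) 3/n^8 = 0
lim aₙ = 0 → nth-term test is INCONCLUSIVE
(Need other tests; this is actually a convergent p-series with p=8 > 1)

Inconclusive (lim aₙ = 0; need another test)


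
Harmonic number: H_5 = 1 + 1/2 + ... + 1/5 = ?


H_5 = 1/1 + 1/2 + 1/3 + 1/4 + 1/5
= 137/60
≈ 2.2833

H_5 = 137/60 ≈ 2.2833


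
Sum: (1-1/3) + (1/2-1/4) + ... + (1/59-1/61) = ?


Telescoping with gap 2: two head and two tail terms survive.
= (1 + 1/2) - (1/60 + 1/61)
= 3/2 - 1/60 - 1/61 = 5369/3660

Sum = 5369/3660


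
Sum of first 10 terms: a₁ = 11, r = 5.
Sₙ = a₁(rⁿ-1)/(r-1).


Sₙ = 11×(5^10 - 1)/(5 - 1)
= 11×(9765625 - 1)/4
= 11×9765624/4
= 26855466

S_10 = 26855466


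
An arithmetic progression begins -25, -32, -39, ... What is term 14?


aₙ = a₁ + (n-1)d
= -25 + (14-1)×-7
= -25 - 91
= -116

a_14 = -116


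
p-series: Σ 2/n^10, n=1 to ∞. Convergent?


p-series test: Σ c/n^p converges if p > 1, diverges if p ≤ 1 (constant c > 0 doesn't affect convergence).
p = 10
10 > 1 → CONVERGES

Converges (p = 10 > 1)


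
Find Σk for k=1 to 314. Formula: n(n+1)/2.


n(n+1)/2 = 314×315/2 = 98910/2 = 49455

Σk = 49455


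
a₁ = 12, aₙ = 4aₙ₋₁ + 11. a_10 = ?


Computing step by step:
a_1 = 12
a_2 = 59
a_3 = 247
a_4 = 999
a_5 = 4007
a_6 = 16039
a_7 = 64167
a_8 = 256679
a_9 = 1026727
a_10 = 4106919


a_10 = 4106919


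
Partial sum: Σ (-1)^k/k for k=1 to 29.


S = -1 + 1/2 - 1/3 + 1/4 - 1/5 + 1/6 - 1/7 + 1/8 ± ...
= -0.7101
(Full series converges to -ln(2) ≈ -0.6931)

S_29 = -0.7101


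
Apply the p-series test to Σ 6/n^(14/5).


p-series test: Σ c/n^p converges if p > 1, diverges if p ≤ 1 (constant c > 0 doesn't affect convergence).
p = 14/5
14/5 > 1 → CONVERGES

Converges (p = 14/5 > 1)


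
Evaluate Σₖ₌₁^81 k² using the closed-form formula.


n = 81
n(n+1)(2n+1)/6 = 81×82×163/6
= 1082646/6 = 180441

Σk² = 180441


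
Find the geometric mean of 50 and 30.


GM = √(50×30) = √1500 = 38.7298

GM = 38.7298


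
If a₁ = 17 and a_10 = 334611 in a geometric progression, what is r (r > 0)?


r^(n-1) = aₙ/a₁
r^9 = 334611/17 = 19683
r = 19683^(1/9)
= 3

r = 3


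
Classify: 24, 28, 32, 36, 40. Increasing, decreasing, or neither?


Differences: 4, 4, 4, 4
All differences > 0 → strictly INCREASING

Monotonically increasing


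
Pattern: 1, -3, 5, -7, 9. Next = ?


Pattern: alternating sign, magnitude arithmetic (d=2)
Terms: 1, -3, 5, -7, 9
Next term = -11

Next term = -11


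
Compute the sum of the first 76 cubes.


n(n+1)/2 = 76×77/2 = 2926
Σk³ = 2926² = 8561476

Σk³ = 8561476


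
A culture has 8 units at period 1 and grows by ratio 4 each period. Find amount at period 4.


aₙ = a₁·r^(n-1)
= 8×4^3
= 8×64
= 512

a_4 = 512


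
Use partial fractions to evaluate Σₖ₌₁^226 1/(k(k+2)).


1/(k(k+2)) = (1/2)·(1/k - 1/(k+2)) (partial fractions)
Telescoping: Σ = (1/2)·(1 + 1/2 - 1/227 - 1/228) = 77179/103512

Sum = 77179/103512


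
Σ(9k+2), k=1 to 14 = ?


Σ(9k+2) = 9·Σk + 2·n
= 9·105 + 2·14
= 945 + 28 = 973

Σ = 973


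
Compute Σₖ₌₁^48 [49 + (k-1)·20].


aₙ = 49 + (48-1)×20 = 989
Sₙ = n(a₁+aₙ)/2 = 48×(49+989)/2
= 48×1038/2 = 24912

S_48 = 24912


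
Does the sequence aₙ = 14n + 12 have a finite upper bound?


aₙ = 14n + 12 → as n→∞, aₙ→∞
No finite upper bound exists
The sequence is UNBOUNDED

Unbounded (aₙ → ∞ as n → ∞)


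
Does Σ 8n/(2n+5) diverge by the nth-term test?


lim(n→∞) 8n/(2n+5) = 8/2 = 4  (divide numerator and denominator by n)
lim aₙ = 4 ≠ 0 → series DIVERGES

Diverges (lim aₙ = 4 ≠ 0)


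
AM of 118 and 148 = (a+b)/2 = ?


AM = (118 + 148)/2 = 266/2 = 133

AM = 133


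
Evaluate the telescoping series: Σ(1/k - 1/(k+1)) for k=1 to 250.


Telescoping: adjacent terms cancel.
= 1/1 - 1/251
= 1 - 1/251 = 250/251

Sum = 250/251


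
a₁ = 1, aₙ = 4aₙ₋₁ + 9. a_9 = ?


Computing step by step:
a_1 = 1
a_2 = 13
a_3 = 61
a_4 = 253
a_5 = 1021
a_6 = 4093
a_7 = 16381
a_8 = 65533
a_9 = 262141


a_9 = 262141


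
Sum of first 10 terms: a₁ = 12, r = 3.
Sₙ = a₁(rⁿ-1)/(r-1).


Sₙ = 12×(3^10 - 1)/(3 - 1)
= 12×(59049 - 1)/2
= 12×59048/2
= 354288

S_10 = 354288


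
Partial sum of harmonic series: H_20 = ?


H_20 = 1/1 + 1/2 + 1/3 + ... + 1/20
= 55835135/15519504
≈ 3.5977

H_20 = 55835135/15519504 ≈ 3.5977


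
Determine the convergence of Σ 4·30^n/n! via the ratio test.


aₙ = 4·30^n/n!
a_{n+1}/aₙ = 30^(n+1)/(n+1)! × n!/30^n  (constant 4 cancels)
= 30/(n+1)
L = lim(n→∞) 30/(n+1) = 0
L < 1 → series CONVERGES

Converges (ratio test: L = 0 < 1)


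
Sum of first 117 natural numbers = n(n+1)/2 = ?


n(n+1)/2 = 117×118/2 = 13806/2 = 6903

Σk = 6903


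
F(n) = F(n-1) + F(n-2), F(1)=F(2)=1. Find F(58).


Fibonacci sequence: 1, 1, 2, 3, 5, 8, 13, 21, 34, 55, 89, ...
F(58) = 591286729879

F(58) = 591286729879


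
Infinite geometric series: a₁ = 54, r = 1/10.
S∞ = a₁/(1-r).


S∞ = a₁/(1-r) = 54/(1 - 1/10)
= 54/(9/10)
= 60

S∞ = 60


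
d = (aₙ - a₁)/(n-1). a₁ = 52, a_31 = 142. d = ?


d = (aₙ - a₁)/(n-1)
= (142 - 52)/(31-1)
= 90/30 = 3

d = 3


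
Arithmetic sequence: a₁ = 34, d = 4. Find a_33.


aₙ = a₁ + (n-1)d
= 34 + (33-1)×4
= 34 + 128
= 162

a_33 = 162


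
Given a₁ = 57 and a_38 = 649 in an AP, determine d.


d = (aₙ - a₁)/(n-1)
= (649 - 57)/(38-1)
= 592/37 = 16

d = 16


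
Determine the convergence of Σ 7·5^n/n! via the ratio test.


aₙ = 7·5^n/n!
a_{n+1}/aₙ = 5^(n+1)/(n+1)! × n!/5^n  (constant 7 cancels)
= 5/(n+1)
L = lim(n→∞) 5/(n+1) = 0
L < 1 → series CONVERGES

Converges (ratio test: L = 0 < 1)


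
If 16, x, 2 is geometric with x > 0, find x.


GM = √(16×2) = √32 = 5.6569

GM = 5.6569


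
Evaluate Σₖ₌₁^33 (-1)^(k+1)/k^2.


S = 1 - 1/4 + 1/9 - 1/16 + 1/25 - 1/36 + 1/49 - 1/64 ± ...
= 0.8229
(Full series converges to +π²/12 ≈ +0.8225)

S_33 = 0.8229


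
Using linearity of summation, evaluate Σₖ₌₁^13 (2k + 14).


Σ(2k+14) = 2·Σk + 14·n
= 2·91 + 14·13
= 182 + 182 = 364

Σ = 364


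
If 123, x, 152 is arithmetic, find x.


AM = (123 + 152)/2 = 275/2 = 137.5

AM = 137.5


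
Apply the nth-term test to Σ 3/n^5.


lim(n→∞) 3/n^5 = 0
lim aₙ = 0 → nth-term test is INCONCLUSIVE
(Need other tests; this is actually a convergent p-series with p=5 > 1)

Inconclusive (lim aₙ = 0; need another test)


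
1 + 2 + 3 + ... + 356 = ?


n(n+1)/2 = 356×357/2 = 127092/2 = 63546

Σk = 63546


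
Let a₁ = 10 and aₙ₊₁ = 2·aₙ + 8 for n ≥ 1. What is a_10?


Computing step by step:
a_1 = 10
a_2 = 28
a_3 = 64
a_4 = 136
a_5 = 280
a_6 = 568
a_7 = 1144
a_8 = 2296
a_9 = 4600
a_10 = 9208


a_10 = 9208


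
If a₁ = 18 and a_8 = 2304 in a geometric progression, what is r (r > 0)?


r^(n-1) = aₙ/a₁
r^7 = 2304/18 = 128
r = 128^(1/7)
= 2

r = 2


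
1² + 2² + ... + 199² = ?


n = 199
n(n+1)(2n+1)/6 = 199×200×399/6
= 15880200/6 = 2646700

Σk² = 2646700


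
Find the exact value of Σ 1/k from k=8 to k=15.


Σₖ₌8^15 1/k = 1/8 + 1/9 + 1/10 + 1/11 + 1/12 + 1/13 + 1/14 + 1/15
= 52279/72072
≈ 0.7254

Sum = 52279/72072 ≈ 0.7254


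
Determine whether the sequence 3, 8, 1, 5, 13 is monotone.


Differences: 5, -7, 4, 8
Difference at position 1 is +5 (> 0) but position 2 is -7 (< 0) — sequence both rises and falls
→ NOT monotonic

Not monotonic


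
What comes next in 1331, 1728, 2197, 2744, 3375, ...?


Pattern: perfect cubes: n³
Terms: 1331, 1728, 2197, 2744, 3375
Next term = 4096

Next term = 4096


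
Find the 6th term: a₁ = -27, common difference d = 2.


aₙ = a₁ + (n-1)d
= -27 + (6-1)×2
= -27 + 10
= -17

a_6 = -17


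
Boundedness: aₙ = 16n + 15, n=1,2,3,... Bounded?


aₙ = 16n + 15 → as n→∞, aₙ→∞
No finite upper bound exists
The sequence is UNBOUNDED

Unbounded (aₙ → ∞ as n → ∞)


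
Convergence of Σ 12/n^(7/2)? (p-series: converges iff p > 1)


p-series test: Σ c/n^p converges if p > 1, diverges if p ≤ 1 (constant c > 0 doesn't affect convergence).
p = 7/2
7/2 > 1 → CONVERGES

Converges (p = 7/2 > 1)


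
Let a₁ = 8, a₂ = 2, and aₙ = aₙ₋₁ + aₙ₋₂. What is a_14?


Computing iteratively: 8, 2, 10, 12, 22, 34, 56, 90, 146, 236, 382, 618, ...
a_14 = 1618

a_14 = 1618


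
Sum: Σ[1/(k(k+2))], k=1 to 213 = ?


1/(k(k+2)) = (1/2)·(1/k - 1/(k+2)) (partial fractions)
Telescoping: Σ = (1/2)·(1 + 1/2 - 1/214 - 1/215) = 34293/46010

Sum = 34293/46010


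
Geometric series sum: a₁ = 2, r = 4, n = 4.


Sₙ = 2×(4^4 - 1)/(4 - 1)
= 2×(256 - 1)/3
= 2×255/3
= 170

S_4 = 170


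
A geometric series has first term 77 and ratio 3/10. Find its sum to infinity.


S∞ = a₁/(1-r) = 77/(1 - 3/10)
= 77/(7/10)
= 110

S∞ = 110


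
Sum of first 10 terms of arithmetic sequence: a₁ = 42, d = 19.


aₙ = 42 + (10-1)×19 = 213
Sₙ = n(a₁+aₙ)/2 = 10×(42+213)/2
= 10×255/2 = 1275

S_10 = 1275


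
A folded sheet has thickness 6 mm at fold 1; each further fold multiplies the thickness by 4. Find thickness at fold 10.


aₙ = a₁·r^(n-1)
= 6×4^9
= 6×262144
= 1572864

a_10 = 1572864


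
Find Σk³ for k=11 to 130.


Σₖ₌11^130 k³ = [130·131/2]² − [10·11/2]²
= 72505225 − 3025 = 72502200

Σk³ = 72502200


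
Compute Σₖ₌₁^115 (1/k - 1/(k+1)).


Telescoping: adjacent terms cancel.
= 1/1 - 1/116
= 1 - 1/116 = 115/116

Sum = 115/116


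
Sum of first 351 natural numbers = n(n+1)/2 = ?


n(n+1)/2 = 351×352/2 = 123552/2 = 61776

Σk = 61776


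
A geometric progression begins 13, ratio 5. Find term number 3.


aₙ = a₁·r^(n-1)
= 13×5^2
= 13×25
= 325

a_3 = 325


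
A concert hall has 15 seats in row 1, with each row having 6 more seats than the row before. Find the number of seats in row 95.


aₙ = a₁ + (n-1)d
= 15 + (95-1)×6
= 15 + 564
= 579

a_95 = 579


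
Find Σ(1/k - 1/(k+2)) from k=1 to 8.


Telescoping with gap 2: two head and two tail terms survive.
= (1 + 1/2) - (1/9 + 1/10)
= 3/2 - 1/9 - 1/10 = 58/45

Sum = 58/45


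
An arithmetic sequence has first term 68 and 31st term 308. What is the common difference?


d = (aₙ - a₁)/(n-1)
= (308 - 68)/(31-1)
= 240/30 = 8

d = 8


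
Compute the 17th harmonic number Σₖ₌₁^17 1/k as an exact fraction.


H_17 = 1/1 + 1/2 + 1/3 + ... + 1/17
= 42142223/12252240
≈ 3.4396

H_17 = 42142223/12252240 ≈ 3.4396


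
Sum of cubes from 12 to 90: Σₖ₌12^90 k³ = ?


Σₖ₌12^90 k³ = [90·91/2]² − [11·12/2]²
= 16769025 − 4356 = 16764669

Σk³ = 16764669


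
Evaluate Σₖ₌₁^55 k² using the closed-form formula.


n = 55
n(n+1)(2n+1)/6 = 55×56×111/6
= 341880/6 = 56980

Σk² = 56980


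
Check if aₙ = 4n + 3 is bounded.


aₙ = 4n + 3 → as n→∞, aₙ→∞
No finite upper bound exists
The sequence is UNBOUNDED

Unbounded (aₙ → ∞ as n → ∞)


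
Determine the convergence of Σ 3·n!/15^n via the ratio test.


aₙ = 3·n!/15^n
a_{n+1}/aₙ = (n+1)!/15^(n+1) × 15^n/n!  (constant 3 cancels)
= (n+1)/15
L = lim(n→∞) (n+1)/15 = ∞
L > 1 → series DIVERGES

Diverges (ratio test: L = ∞ > 1)


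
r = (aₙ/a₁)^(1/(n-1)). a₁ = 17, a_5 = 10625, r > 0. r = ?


r^(n-1) = aₙ/a₁
r^4 = 10625/17 = 625
r = 625^(1/4)
= ±5; taking r > 0 gives r = 5

r = 5


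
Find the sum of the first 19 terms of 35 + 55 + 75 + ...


aₙ = 35 + (19-1)×20 = 395
Sₙ = n(a₁+aₙ)/2 = 19×(35+395)/2
= 19×430/2 = 4085

S_19 = 4085


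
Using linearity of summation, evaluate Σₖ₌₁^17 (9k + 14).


Σ(9k+14) = 9·Σk + 14·n
= 9·153 + 14·17
= 1377 + 238 = 1615

Σ = 1615


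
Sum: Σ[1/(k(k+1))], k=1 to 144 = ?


1/(k(k+1)) = 1/k - 1/(k+1) (partial fractions)
Telescoping: Σ = 1 - 1/145 = 144/145

Sum = 144/145


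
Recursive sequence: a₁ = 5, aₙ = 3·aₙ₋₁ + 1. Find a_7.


Computing step by step:
a_1 = 5
a_2 = 16
a_3 = 49
a_4 = 148
a_5 = 445
a_6 = 1336
a_7 = 4009


a_7 = 4009


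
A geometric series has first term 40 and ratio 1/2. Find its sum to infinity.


S∞ = a₁/(1-r) = 40/(1 - 1/2)
= 40/(1/2)
= 80

S∞ = 80


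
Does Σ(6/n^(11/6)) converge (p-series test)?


p-series test: Σ c/n^p converges if p > 1, diverges if p ≤ 1 (constant c > 0 doesn't affect convergence).
p = 11/6
11/6 > 1 → CONVERGES

Converges (p = 11/6 > 1)


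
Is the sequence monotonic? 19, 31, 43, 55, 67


Differences: 12, 12, 12, 12
All differences > 0 → strictly INCREASING

Monotonically increasing


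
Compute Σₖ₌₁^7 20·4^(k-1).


Sₙ = 20×(4^7 - 1)/(4 - 1)
= 20×(16384 - 1)/3
= 20×16383/3
= 109220

S_7 = 109220


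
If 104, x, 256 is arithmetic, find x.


AM = (104 + 256)/2 = 360/2 = 180

AM = 180


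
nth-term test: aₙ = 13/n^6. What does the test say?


lim(n→∞) 13/n^6 = 0
lim aₙ = 0 → nth-term test is INCONCLUSIVE
(Need other tests; this is actually a convergent p-series with p=6 > 1)

Inconclusive (lim aₙ = 0; need another test)


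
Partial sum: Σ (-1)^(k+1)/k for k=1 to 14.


S = 1 - 1/2 + 1/3 - 1/4 + 1/5 - 1/6 + 1/7 - 1/8 ± ...
= 0.6587
(Full series converges to +ln(2) ≈ +0.6931)

S_14 = 0.6587


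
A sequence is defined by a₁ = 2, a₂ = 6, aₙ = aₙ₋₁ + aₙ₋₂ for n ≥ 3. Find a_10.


Computing iteratively: 2, 6, 8, 14, 22, 36, 58, 94, 152, 246
a_10 = 246

a_10 = 246


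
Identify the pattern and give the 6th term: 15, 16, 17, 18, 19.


Pattern: arithmetic (d=1)
Terms: 15, 16, 17, 18, 19
Next term = 20

Next term = 20


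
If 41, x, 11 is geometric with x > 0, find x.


GM = √(41×11) = √451 = 21.2368

GM = 21.2368


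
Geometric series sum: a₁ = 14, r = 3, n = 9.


Sₙ = 14×(3^9 - 1)/(3 - 1)
= 14×(19683 - 1)/2
= 14×19682/2
= 137774

S_9 = 137774


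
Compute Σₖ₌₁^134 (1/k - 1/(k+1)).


Telescoping: adjacent terms cancel.
= 1/1 - 1/135
= 1 - 1/135 = 134/135

Sum = 134/135


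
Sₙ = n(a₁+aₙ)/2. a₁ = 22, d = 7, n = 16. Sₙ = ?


aₙ = 22 + (16-1)×7 = 127
Sₙ = n(a₁+aₙ)/2 = 16×(22+127)/2
= 16×149/2 = 1192

S_16 = 1192


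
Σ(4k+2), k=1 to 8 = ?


Σ(4k+2) = 4·Σk + 2·n
= 4·36 + 2·8
= 144 + 16 = 160

Σ = 160


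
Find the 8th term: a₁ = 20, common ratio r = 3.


aₙ = a₁·r^(n-1)
= 20×3^7
= 20×2187
= 43740

a_8 = 43740


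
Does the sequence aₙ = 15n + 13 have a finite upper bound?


aₙ = 15n + 13 → as n→∞, aₙ→∞
No finite upper bound exists
The sequence is UNBOUNDED

Unbounded (aₙ → ∞ as n → ∞)


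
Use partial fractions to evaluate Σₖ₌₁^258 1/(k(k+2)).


1/(k(k+2)) = (1/2)·(1/k - 1/(k+2)) (partial fractions)
Telescoping: Σ = (1/2)·(1 + 1/2 - 1/259 - 1/260) = 100491/134680

Sum = 100491/134680


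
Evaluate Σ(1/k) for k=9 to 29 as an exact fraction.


Σₖ₌9^29 1/k = 1/9 + 1/10 + 1/11 + ... + 1/29
= 2896913806777/2329089562800
≈ 1.2438

Sum = 2896913806777/2329089562800 ≈ 1.2438


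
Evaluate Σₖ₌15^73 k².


Σₖ₌15^73 k² = Σₖ₌₁^73 k² − Σₖ₌₁^14 k²
= 73·74·147/6 − 14·15·29/6
= 132349 − 1015 = 131334

Σk² = 131334


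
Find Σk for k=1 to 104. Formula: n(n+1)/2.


n(n+1)/2 = 104×105/2 = 10920/2 = 5460

Σk = 5460


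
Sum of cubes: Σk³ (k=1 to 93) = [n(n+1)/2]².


n(n+1)/2 = 93×94/2 = 4371
Σk³ = 4371² = 19105641

Σk³ = 19105641


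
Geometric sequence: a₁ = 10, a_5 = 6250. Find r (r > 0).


r^(n-1) = aₙ/a₁
r^4 = 6250/10 = 625
r = 625^(1/4)
= ±5; taking r > 0 gives r = 5

r = 5


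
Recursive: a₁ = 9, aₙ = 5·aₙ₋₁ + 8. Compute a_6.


Computing step by step:
a_1 = 9
a_2 = 53
a_3 = 273
a_4 = 1373
a_5 = 6873
a_6 = 34373


a_6 = 34373


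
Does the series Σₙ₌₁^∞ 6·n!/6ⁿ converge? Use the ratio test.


aₙ = 6·n!/6^n
a_{n+1}/aₙ = (n+1)!/6^(n+1) × 6^n/n!  (constant 6 cancels)
= (n+1)/6
L = lim(n→∞) (n+1)/6 = ∞
L > 1 → series DIVERGES

Diverges (ratio test: L = ∞ > 1)


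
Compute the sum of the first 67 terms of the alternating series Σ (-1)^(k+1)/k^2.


S = 1 - 1/4 + 1/9 - 1/16 + 1/25 - 1/36 + 1/49 - 1/64 ± ...
= 0.8226
(Full series converges to +π²/12 ≈ +0.8225)

S_67 = 0.8226


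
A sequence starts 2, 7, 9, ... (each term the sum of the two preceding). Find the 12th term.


Computing iteratively: 2, 7, 9, 16, 25, 41, 66, 107, 173, 280, 453, 733
a_12 = 733

a_12 = 733


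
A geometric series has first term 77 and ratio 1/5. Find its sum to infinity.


S∞ = a₁/(1-r) = 77/(1 - 1/5)
= 77/(4/5)
= 385/4

S∞ = 385/4


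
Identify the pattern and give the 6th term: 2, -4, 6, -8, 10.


Pattern: alternating sign, magnitude arithmetic (d=2)
Terms: 2, -4, 6, -8, 10
Next term = -12

Next term = -12


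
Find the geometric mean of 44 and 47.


GM = √(44×47) = √2068 = 45.4753

GM = 45.4753


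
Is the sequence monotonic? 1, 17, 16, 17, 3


Differences: 16, -1, 1, -14
Difference at position 1 is +16 (> 0) but position 2 is -1 (< 0) — sequence both rises and falls
→ NOT monotonic

Not monotonic


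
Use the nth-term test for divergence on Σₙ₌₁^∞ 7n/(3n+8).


lim(n→∞) 7n/(3n+8) = 7/3 = 7/3  (divide numerator and denominator by n)
lim aₙ = 7/3 ≠ 0 → series DIVERGES

Diverges (lim aₙ = 7/3 ≠ 0)


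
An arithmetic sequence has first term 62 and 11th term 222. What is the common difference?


d = (aₙ - a₁)/(n-1)
= (222 - 62)/(11-1)
= 160/10 = 16

d = 16


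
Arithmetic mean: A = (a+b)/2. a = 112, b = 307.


AM = (112 + 307)/2 = 419/2 = 209.5

AM = 209.5


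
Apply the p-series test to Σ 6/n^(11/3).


p-series test: Σ c/n^p converges if p > 1, diverges if p ≤ 1 (constant c > 0 doesn't affect convergence).
p = 11/3
11/3 > 1 → CONVERGES

Converges (p = 11/3 > 1)


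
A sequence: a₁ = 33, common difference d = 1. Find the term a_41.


aₙ = a₁ + (n-1)d
= 33 + (41-1)×1
= 33 + 40
= 73

a_41 = 73


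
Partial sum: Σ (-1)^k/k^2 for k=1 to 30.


S = -1 + 1/4 - 1/9 + 1/16 - 1/25 + 1/36 - 1/49 + 1/64 ± ...
= -0.8219
(Full series converges to -π²/12 ≈ -0.8225)

S_30 = -0.8219


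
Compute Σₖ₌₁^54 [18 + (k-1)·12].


aₙ = 18 + (54-1)×12 = 654
Sₙ = n(a₁+aₙ)/2 = 54×(18+654)/2
= 54×672/2 = 18144

S_54 = 18144


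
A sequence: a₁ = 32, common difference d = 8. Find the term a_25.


aₙ = a₁ + (n-1)d
= 32 + (25-1)×8
= 32 + 192
= 224

a_25 = 224


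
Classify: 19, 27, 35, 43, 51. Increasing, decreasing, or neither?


Differences: 8, 8, 8, 8
All differences > 0 → strictly INCREASING

Monotonically increasing


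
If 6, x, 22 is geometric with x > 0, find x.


GM = √(6×22) = √132 = 11.4891

GM = 11.4891


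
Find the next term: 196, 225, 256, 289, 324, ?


Pattern: perfect squares: n²
Terms: 196, 225, 256, 289, 324
Next term = 361

Next term = 361


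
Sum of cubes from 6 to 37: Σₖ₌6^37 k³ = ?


Σₖ₌6^37 k³ = [37·38/2]² − [5·6/2]²
= 494209 − 225 = 493984

Σk³ = 493984


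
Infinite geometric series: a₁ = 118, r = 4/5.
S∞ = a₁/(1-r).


S∞ = a₁/(1-r) = 118/(1 - 4/5)
= 118/(1/5)
= 590

S∞ = 590


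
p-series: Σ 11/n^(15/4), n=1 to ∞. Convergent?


p-series test: Σ c/n^p converges if p > 1, diverges if p ≤ 1 (constant c > 0 doesn't affect convergence).
p = 15/4
15/4 > 1 → CONVERGES

Converges (p = 15/4 > 1)


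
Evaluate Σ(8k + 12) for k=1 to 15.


Σ(8k+12) = 8·Σk + 12·n
= 8·120 + 12·15
= 960 + 180 = 1140

Σ = 1140


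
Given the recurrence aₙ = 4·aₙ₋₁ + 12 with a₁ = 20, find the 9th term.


Computing step by step:
a_1 = 20
a_2 = 92
a_3 = 380
a_4 = 1532
a_5 = 6140
a_6 = 24572
a_7 = 98300
a_8 = 393212
a_9 = 1572860


a_9 = 1572860


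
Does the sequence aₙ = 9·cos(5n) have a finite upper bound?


For all n, -1 ≤ cos(5n) ≤ 1, so -9 ≤ 9·cos(5n) ≤ 9
Lower bound: -9, Upper bound: 9
The sequence IS bounded

Bounded (-9 ≤ aₙ ≤ 9)


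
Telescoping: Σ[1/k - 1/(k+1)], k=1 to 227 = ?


Telescoping: adjacent terms cancel.
= 1/1 - 1/228
= 1 - 1/228 = 227/228

Sum = 227/228


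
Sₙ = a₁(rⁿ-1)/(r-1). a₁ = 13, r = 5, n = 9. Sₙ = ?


Sₙ = 13×(5^9 - 1)/(5 - 1)
= 13×(1953125 - 1)/4
= 13×1953124/4
= 6347653

S_9 = 6347653


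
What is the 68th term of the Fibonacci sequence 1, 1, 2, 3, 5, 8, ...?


Fibonacci sequence: 1, 1, 2, 3, 5, 8, 13, 21, 34, 55, 89, ...
F(68) = 72723460248141

F(68) = 72723460248141


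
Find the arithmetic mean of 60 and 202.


AM = (60 + 202)/2 = 262/2 = 131

AM = 131


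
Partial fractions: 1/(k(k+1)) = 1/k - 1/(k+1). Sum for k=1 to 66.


1/(k(k+1)) = 1/k - 1/(k+1) (partial fractions)
Telescoping: Σ = 1 - 1/67 = 66/67

Sum = 66/67


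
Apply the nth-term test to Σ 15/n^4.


lim(n→∞) 15/n^4 = 0
lim aₙ = 0 → nth-term test is INCONCLUSIVE
(Need other tests; this is actually a convergent p-series with p=4 > 1)

Inconclusive (lim aₙ = 0; need another test)


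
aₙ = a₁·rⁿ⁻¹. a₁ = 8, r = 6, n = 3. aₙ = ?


aₙ = a₁·r^(n-1)
= 8×6^2
= 8×36
= 288

a_3 = 288


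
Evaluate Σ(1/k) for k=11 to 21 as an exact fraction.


Σₖ₌11^21 1/k = 1/11 + 1/12 + 1/13 + ... + 1/21
= 166770367/232792560
≈ 0.7164

Sum = 166770367/232792560 ≈ 0.7164


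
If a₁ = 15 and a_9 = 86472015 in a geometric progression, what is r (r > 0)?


r^(n-1) = aₙ/a₁
r^8 = 86472015/15 = 5764801
r = 5764801^(1/8)
= ±7; taking r > 0 gives r = 7

r = 7


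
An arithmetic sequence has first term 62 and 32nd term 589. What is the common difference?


d = (aₙ - a₁)/(n-1)
= (589 - 62)/(32-1)
= 527/31 = 17

d = 17


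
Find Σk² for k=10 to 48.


Σₖ₌10^48 k² = Σₖ₌₁^48 k² − Σₖ₌₁^9 k²
= 48·49·97/6 − 9·10·19/6
= 38024 − 285 = 37739

Σk² = 37739


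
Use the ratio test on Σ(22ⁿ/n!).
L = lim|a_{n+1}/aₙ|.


aₙ = 22^n/n!
a_{n+1}/aₙ = 22^(n+1)/(n+1)! × n!/22^n
= 22/(n+1)
L = lim(n→∞) 22/(n+1) = 0
L < 1 → series CONVERGES

Converges (ratio test: L = 0 < 1)


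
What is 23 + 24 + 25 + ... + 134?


Σₖ₌23^134 k = Σₖ₌₁^134 k − Σₖ₌₁^22 k
= 134·135/2 − 22·23/2
= 9045 − 253 = 8792

Σk = 8792


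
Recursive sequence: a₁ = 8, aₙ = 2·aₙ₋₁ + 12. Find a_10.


Computing step by step:
a_1 = 8
a_2 = 28
a_3 = 68
a_4 = 148
a_5 = 308
a_6 = 628
a_7 = 1268
a_8 = 2548
a_9 = 5108
a_10 = 10228


a_10 = 10228


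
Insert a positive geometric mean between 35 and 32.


GM = √(35×32) = √1120 = 33.4664

GM = 33.4664


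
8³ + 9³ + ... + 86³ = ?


Σₖ₌8^86 k³ = [86·87/2]² − [7·8/2]²
= 13995081 − 784 = 13994297

Σk³ = 13994297


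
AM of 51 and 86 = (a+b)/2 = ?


AM = (51 + 86)/2 = 137/2 = 68.5

AM = 68.5


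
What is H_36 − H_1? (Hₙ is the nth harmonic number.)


Σₖ₌2^36 1/k = 1/2 + 1/3 + 1/4 + ... + 1/36
= 41674329717109/13127595717600
≈ 3.1746

Sum = 41674329717109/13127595717600 ≈ 3.1746


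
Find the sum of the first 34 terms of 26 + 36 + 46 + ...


aₙ = 26 + (34-1)×10 = 356
Sₙ = n(a₁+aₙ)/2 = 34×(26+356)/2
= 34×382/2 = 6494

S_34 = 6494


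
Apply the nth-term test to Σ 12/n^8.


lim(n→∞) 12/n^8 = 0
lim aₙ = 0 → nth-term test is INCONCLUSIVE
(Need other tests; this is actually a convergent p-series with p=8 > 1)

Inconclusive (lim aₙ = 0; need another test)


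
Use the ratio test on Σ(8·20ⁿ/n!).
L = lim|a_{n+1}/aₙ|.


aₙ = 8·20^n/n!
a_{n+1}/aₙ = 20^(n+1)/(n+1)! × n!/20^n  (constant 8 cancels)
= 20/(n+1)
L = lim(n→∞) 20/(n+1) = 0
L < 1 → series CONVERGES

Converges (ratio test: L = 0 < 1)


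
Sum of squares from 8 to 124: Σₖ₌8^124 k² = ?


Σₖ₌8^124 k² = Σₖ₌₁^124 k² − Σₖ₌₁^7 k²
= 124·125·249/6 − 7·8·15/6
= 643250 − 140 = 643110

Σk² = 643110


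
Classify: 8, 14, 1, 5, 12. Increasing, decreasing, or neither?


Differences: 6, -13, 4, 7
Difference at position 1 is +6 (> 0) but position 2 is -13 (< 0) — sequence both rises and falls
→ NOT monotonic

Not monotonic


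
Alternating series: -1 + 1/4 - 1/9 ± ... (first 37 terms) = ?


S = -1 + 1/4 - 1/9 + 1/16 - 1/25 + 1/36 - 1/49 + 1/64 ± ...
= -0.8228
(Full series converges to -π²/12 ≈ -0.8225)

S_37 = -0.8228


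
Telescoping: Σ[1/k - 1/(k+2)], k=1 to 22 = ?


Telescoping with gap 2: two head and two tail terms survive.
= (1 + 1/2) - (1/23 + 1/24)
= 3/2 - 1/23 - 1/24 = 781/552

Sum = 781/552


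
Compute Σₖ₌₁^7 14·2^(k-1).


Sₙ = 14×(2^7 - 1)/(2 - 1)
= 14×(128 - 1)/1
= 14×127/1
= 1778

S_7 = 1778


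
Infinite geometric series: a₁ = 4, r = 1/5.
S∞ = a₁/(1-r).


S∞ = a₁/(1-r) = 4/(1 - 1/5)
= 4/(4/5)
= 5

S∞ = 5


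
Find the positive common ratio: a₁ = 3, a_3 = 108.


r^(n-1) = aₙ/a₁
r^2 = 108/3 = 36
r = 36^(1/2)
= ±6; taking r > 0 gives r = 6

r = 6


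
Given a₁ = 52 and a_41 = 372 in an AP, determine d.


d = (aₙ - a₁)/(n-1)
= (372 - 52)/(41-1)
= 320/40 = 8

d = 8


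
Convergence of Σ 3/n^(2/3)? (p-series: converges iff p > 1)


p-series test: Σ c/n^p converges if p > 1, diverges if p ≤ 1 (constant c > 0 doesn't affect convergence).
p = 2/3
2/3 ≤ 1 → DIVERGES

Diverges (p = 2/3 ≤ 1)


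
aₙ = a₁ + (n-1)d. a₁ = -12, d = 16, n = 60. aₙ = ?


aₙ = a₁ + (n-1)d
= -12 + (60-1)×16
= -12 + 944
= 932

a_60 = 932


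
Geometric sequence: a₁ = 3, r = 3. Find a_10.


aₙ = a₁·r^(n-1)
= 3×3^9
= 3×19683
= 59049

a_10 = 59049


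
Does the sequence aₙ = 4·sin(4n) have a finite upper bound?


For all n, -1 ≤ sin(4n) ≤ 1, so -4 ≤ 4·sin(4n) ≤ 4
Lower bound: -4, Upper bound: 4
The sequence IS bounded

Bounded (-4 ≤ aₙ ≤ 4)


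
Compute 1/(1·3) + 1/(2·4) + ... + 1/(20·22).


1/(k(k+2)) = (1/2)·(1/k - 1/(k+2)) (partial fractions)
Telescoping: Σ = (1/2)·(1 + 1/2 - 1/21 - 1/22) = 325/462

Sum = 325/462


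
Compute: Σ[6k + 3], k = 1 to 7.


Σ(6k+3) = 6·Σk + 3·n
= 6·28 + 3·7
= 168 + 21 = 189

Σ = 189


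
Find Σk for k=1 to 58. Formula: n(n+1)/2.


n(n+1)/2 = 58×59/2 = 3422/2 = 1711

Σk = 1711


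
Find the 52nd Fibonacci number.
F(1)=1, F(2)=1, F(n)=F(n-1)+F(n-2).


Fibonacci sequence: 1, 1, 2, 3, 5, 8, 13, 21, 34, 55, 89, ...
F(52) = 32951280099

F(52) = 32951280099


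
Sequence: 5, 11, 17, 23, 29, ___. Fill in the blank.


Pattern: arithmetic (d=6)
Terms: 5, 11, 17, 23, 29
Next term = 35

Next term = 35


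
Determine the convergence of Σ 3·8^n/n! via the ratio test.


aₙ = 3·8^n/n!
a_{n+1}/aₙ = 8^(n+1)/(n+1)! × n!/8^n  (constant 3 cancels)
= 8/(n+1)
L = lim(n→∞) 8/(n+1) = 0
L < 1 → series CONVERGES

Converges (ratio test: L = 0 < 1)


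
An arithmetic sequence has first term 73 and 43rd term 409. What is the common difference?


d = (aₙ - a₁)/(n-1)
= (409 - 73)/(43-1)
= 336/42 = 8

d = 8


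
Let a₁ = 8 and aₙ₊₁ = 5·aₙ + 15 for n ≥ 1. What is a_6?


Computing step by step:
a_1 = 8
a_2 = 55
a_3 = 290
a_4 = 1465
a_5 = 7340
a_6 = 36715


a_6 = 36715


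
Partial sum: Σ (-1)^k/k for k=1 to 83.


S = -1 + 1/2 - 1/3 + 1/4 - 1/5 + 1/6 - 1/7 + 1/8 ± ...
= -0.6991
(Full series converges to -ln(2) ≈ -0.6931)

S_83 = -0.6991


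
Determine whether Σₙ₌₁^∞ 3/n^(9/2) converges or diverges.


p-series test: Σ c/n^p converges if p > 1, diverges if p ≤ 1 (constant c > 0 doesn't affect convergence).
p = 9/2
9/2 > 1 → CONVERGES

Converges (p = 9/2 > 1)


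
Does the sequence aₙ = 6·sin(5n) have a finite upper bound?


For all n, -1 ≤ sin(5n) ≤ 1, so -6 ≤ 6·sin(5n) ≤ 6
Lower bound: -6, Upper bound: 6
The sequence IS bounded

Bounded (-6 ≤ aₙ ≤ 6)


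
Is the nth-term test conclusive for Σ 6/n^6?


lim(n→∞) 6/n^6 = 0
lim aₙ = 0 → nth-term test is INCONCLUSIVE
(Need other tests; this is actually a convergent p-series with p=6 > 1)

Inconclusive (lim aₙ = 0; need another test)


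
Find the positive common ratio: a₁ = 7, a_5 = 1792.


r^(n-1) = aₙ/a₁
r^4 = 1792/7 = 256
r = 256^(1/4)
= ±4; taking r > 0 gives r = 4

r = 4


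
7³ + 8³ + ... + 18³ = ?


Σₖ₌7^18 k³ = [18·19/2]² − [6·7/2]²
= 29241 − 441 = 28800

Σk³ = 28800


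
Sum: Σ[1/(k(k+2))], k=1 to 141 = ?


1/(k(k+2)) = (1/2)·(1/k - 1/(k+2)) (partial fractions)
Telescoping: Σ = (1/2)·(1 + 1/2 - 1/142 - 1/143) = 15087/20306

Sum = 15087/20306


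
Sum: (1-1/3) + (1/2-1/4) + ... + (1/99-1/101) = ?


Telescoping with gap 2: two head and two tail terms survive.
= (1 + 1/2) - (1/100 + 1/101)
= 3/2 - 1/100 - 1/101 = 14949/10100

Sum = 14949/10100


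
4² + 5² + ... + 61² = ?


Σₖ₌4^61 k² = Σₖ₌₁^61 k² − Σₖ₌₁^3 k²
= 61·62·123/6 − 3·4·7/6
= 77531 − 14 = 77517

Σk² = 77517


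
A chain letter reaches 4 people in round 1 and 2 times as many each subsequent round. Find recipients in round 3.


aₙ = a₁·r^(n-1)
= 4×2^2
= 4×4
= 16

a_3 = 16


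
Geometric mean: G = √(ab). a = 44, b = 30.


GM = √(44×30) = √1320 = 36.3318

GM = 36.3318


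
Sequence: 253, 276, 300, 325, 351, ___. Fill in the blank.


Pattern: triangular numbers: n(n+1)/2
Terms: 253, 276, 300, 325, 351
Next term = 378

Next term = 378


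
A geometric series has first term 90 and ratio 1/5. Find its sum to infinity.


S∞ = a₁/(1-r) = 90/(1 - 1/5)
= 90/(4/5)
= 225/2

S∞ = 225/2


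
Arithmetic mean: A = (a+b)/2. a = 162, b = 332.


AM = (162 + 332)/2 = 494/2 = 247

AM = 247


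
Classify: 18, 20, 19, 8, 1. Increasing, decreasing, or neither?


Differences: 2, -1, -11, -7
Difference at position 1 is +2 (> 0) but position 2 is -1 (< 0) — sequence both rises and falls
→ NOT monotonic

Not monotonic


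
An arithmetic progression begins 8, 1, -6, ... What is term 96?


aₙ = a₁ + (n-1)d
= 8 + (96-1)×-7
= 8 - 665
= -657

a_96 = -657


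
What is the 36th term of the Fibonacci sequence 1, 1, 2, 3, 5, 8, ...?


Fibonacci sequence: 1, 1, 2, 3, 5, 8, 13, 21, 34, 55, 89, ...
F(36) = 14930352

F(36) = 14930352


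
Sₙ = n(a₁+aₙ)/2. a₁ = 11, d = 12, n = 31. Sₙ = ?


aₙ = 11 + (31-1)×12 = 371
Sₙ = n(a₁+aₙ)/2 = 31×(11+371)/2
= 31×382/2 = 5921

S_31 = 5921


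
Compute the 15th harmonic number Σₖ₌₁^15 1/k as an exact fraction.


H_15 = 1/1 + 1/2 + 1/3 + ... + 1/15
= 1195757/360360
≈ 3.3182

H_15 = 1195757/360360 ≈ 3.3182


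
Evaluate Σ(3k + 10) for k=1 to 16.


Σ(3k+10) = 3·Σk + 10·n
= 3·136 + 10·16
= 408 + 160 = 568

Σ = 568


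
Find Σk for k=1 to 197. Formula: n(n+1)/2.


n(n+1)/2 = 197×198/2 = 39006/2 = 19503

Σk = 19503


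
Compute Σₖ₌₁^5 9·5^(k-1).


Sₙ = 9×(5^5 - 1)/(5 - 1)
= 9×(3125 - 1)/4
= 9×3124/4
= 7029

S_5 = 7029


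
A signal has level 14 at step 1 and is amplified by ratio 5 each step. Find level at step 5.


aₙ = a₁·r^(n-1)
= 14×5^4
= 14×625
= 8750

a_5 = 8750


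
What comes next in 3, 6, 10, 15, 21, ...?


Pattern: triangular numbers: n(n+1)/2
Terms: 3, 6, 10, 15, 21
Next term = 28

Next term = 28


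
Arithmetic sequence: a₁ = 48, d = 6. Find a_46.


aₙ = a₁ + (n-1)d
= 48 + (46-1)×6
= 48 + 270
= 318

a_46 = 318


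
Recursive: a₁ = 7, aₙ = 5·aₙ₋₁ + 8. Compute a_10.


Computing step by step:
a_1 = 7
a_2 = 43
a_3 = 223
a_4 = 1123
a_5 = 5623
a_6 = 28123
a_7 = 140623
a_8 = 703123
a_9 = 3515623
a_10 = 17578123


a_10 = 17578123


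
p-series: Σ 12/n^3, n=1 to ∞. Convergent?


p-series test: Σ c/n^p converges if p > 1, diverges if p ≤ 1 (constant c > 0 doesn't affect convergence).
p = 3
3 > 1 → CONVERGES

Converges (p = 3 > 1)


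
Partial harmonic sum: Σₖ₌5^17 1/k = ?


Σₖ₌5^17 1/k = 1/5 + 1/6 + 1/7 + ... + 1/17
= 16616723/12252240
≈ 1.3562

Sum = 16616723/12252240 ≈ 1.3562
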